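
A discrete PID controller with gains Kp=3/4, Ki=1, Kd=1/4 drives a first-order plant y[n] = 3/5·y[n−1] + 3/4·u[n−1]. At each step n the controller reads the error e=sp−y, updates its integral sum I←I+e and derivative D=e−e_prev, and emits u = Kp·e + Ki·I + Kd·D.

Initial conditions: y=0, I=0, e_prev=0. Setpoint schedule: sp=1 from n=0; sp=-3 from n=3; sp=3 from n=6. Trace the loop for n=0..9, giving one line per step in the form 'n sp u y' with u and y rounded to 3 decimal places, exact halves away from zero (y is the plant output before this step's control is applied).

(exact arithmetic carried between steps; '≈' marks a value shown rounded to 6 d.p. or computed from one; I and e_prev carry over from the previous line; the table rounds u and y to 3 d.p., halves away from zero)
n=0: y=0, sp=1, e=sp−y=1; I=1, D=e−e_prev=1; u=3/4·1+1·1+1/4·1=2; next y=3/5·0+3/4·2=1.5
n=1: y=1.5, sp=1, e=sp−y=-0.5; I=0.5, D=e−e_prev=-1.5; u=3/4·(-0.5)+1·0.5+1/4·(-1.5)=-0.25; next y=3/5·1.5+3/4·(-0.25)=0.7125
n=2: y=0.7125, sp=1, e=sp−y=0.2875; I=0.7875, D=e−e_prev=0.7875; u=3/4·0.2875+1·0.7875+1/4·0.7875=1.2; next y=3/5·0.7125+3/4·1.2=1.3275
n=3: y=1.3275, sp=-3, e=sp−y=-4.3275; I=-3.54, D=e−e_prev=-4.615; u=3/4·(-4.3275)+1·(-3.54)+1/4·(-4.615)=-7.939375; next y=3/5·1.3275+3/4·(-7.939375)≈-5.158031
n=4: y≈-5.158031, sp=-3, e=sp−y≈2.158031; I≈-1.381969, D=e−e_prev≈6.485531; u=3/4·2.158031+1·(-1.381969)+1/4·6.485531≈1.857938; next y=3/5·(-5.158031)+3/4·1.857938≈-1.701366
n=5: y≈-1.701366, sp=-3, e=sp−y≈-1.298634; I≈-2.680603, D=e−e_prev≈-3.456666; u=3/4·(-1.298634)+1·(-2.680603)+1/4·(-3.456666)≈-4.518745; next y=3/5·(-1.701366)+3/4·(-4.518745)≈-4.409878
n=6: y≈-4.409878, sp=3, e=sp−y≈7.409878; I≈4.729275, D=e−e_prev≈8.708513; u=3/4·7.409878+1·4.729275+1/4·8.708513≈12.463812; next y=3/5·(-4.409878)+3/4·12.463812≈6.701932
n=7: y≈6.701932, sp=3, e=sp−y≈-3.701932; I≈1.027343, D=e−e_prev≈-11.111810; u=3/4·(-3.701932)+1·1.027343+1/4·(-11.111810)≈-4.527059; next y=3/5·6.701932+3/4·(-4.527059)≈0.625865
n=8: y≈0.625865, sp=3, e=sp−y≈2.374135; I≈3.401478, D=e−e_prev≈6.076067; u=3/4·2.374135+1·3.401478+1/4·6.076067≈6.701095; next y=3/5·0.625865+3/4·6.701095≈5.401341
n=9: y≈5.401341, sp=3, e=sp−y≈-2.401341; I≈1.000137, D=e−e_prev≈-4.775475; u=3/4·(-2.401341)+1·1.000137+1/4·(-4.775475)≈-1.994738; next y=3/5·5.401341+3/4·(-1.994738)≈1.744751

0 1 2.000 0.000
1 1 -0.250 1.500
2 1 1.200 0.713
3 -3 -7.939 1.328
4 -3 1.858 -5.158
5 -3 -4.519 -1.701
6 3 12.464 -4.410
7 3 -4.527 6.702
8 3 6.701 0.626
9 3 -1.995 5.401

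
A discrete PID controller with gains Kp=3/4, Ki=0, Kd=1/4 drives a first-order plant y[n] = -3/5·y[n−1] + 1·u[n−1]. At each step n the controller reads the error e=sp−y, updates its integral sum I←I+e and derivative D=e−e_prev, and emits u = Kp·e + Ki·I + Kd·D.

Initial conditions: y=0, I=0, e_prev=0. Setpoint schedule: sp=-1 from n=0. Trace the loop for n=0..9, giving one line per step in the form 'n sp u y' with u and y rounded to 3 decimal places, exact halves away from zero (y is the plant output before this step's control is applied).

0 -1 -1.000 0.000
1 -1 0.250 -1.000
2 -1 -1.850 0.850
3 -1 1.823 -2.360
4 -1 -4.579 3.239
5 -1 6.581 -6.522
6 -1 -12.875 10.494
7 -1 21.045 -19.171
8 -1 -38.090 32.547
9 -1 65.005 -57.618

(exact arithmetic carried between steps; '≈' marks a value shown rounded to 6 d.p. or computed from one; I and e_prev carry over from the previous line; the table rounds u and y to 3 d.p., halves away from zero)
n=0: y=0, sp=-1, e=sp−y=-1; I=-1, D=e−e_prev=-1; u=3/4·(-1)+0·(-1)+1/4·(-1)=-1; next y=-3/5·0+1·(-1)=-1
n=1: y=-1, sp=-1, e=sp−y=0; I=-1, D=e−e_prev=1; u=3/4·0+0·(-1)+1/4·1=0.25; next y=-3/5·(-1)+1·0.25=0.85
n=2: y=0.85, sp=-1, e=sp−y=-1.85; I=-2.85, D=e−e_prev=-1.85; u=3/4·(-1.85)+0·(-2.85)+1/4·(-1.85)=-1.85; next y=-3/5·0.85+1·(-1.85)=-2.36
n=3: y=-2.36, sp=-1, e=sp−y=1.36; I=-1.49, D=e−e_prev=3.21; u=3/4·1.36+0·(-1.49)+1/4·3.21=1.8225; next y=-3/5·(-2.36)+1·1.8225=3.2385
n=4: y=3.2385, sp=-1, e=sp−y=-4.2385; I=-5.7285, D=e−e_prev=-5.5985; u=3/4·(-4.2385)+0·(-5.7285)+1/4·(-5.5985)=-4.5785; next y=-3/5·3.2385+1·(-4.5785)=-6.5216
n=5: y=-6.5216, sp=-1, e=sp−y=5.5216; I=-0.2069, D=e−e_prev=9.7601; u=3/4·5.5216+0·(-0.2069)+1/4·9.7601=6.581225; next y=-3/5·(-6.5216)+1·6.581225=10.494185
n=6: y=10.494185, sp=-1, e=sp−y=-11.494185; I=-11.701085, D=e−e_prev=-17.015785; u=3/4·(-11.494185)+0·(-11.701085)+1/4·(-17.015785)=-12.874585; next y=-3/5·10.494185+1·(-12.874585)=-19.171096
n=7: y=-19.171096, sp=-1, e=sp−y=18.171096; I=6.470011, D=e−e_prev=29.665281; u=3/4·18.171096+0·6.470011+1/4·29.665281≈21.044642; next y=-3/5·(-19.171096)+1·21.044642≈32.547300
n=8: y≈32.547300, sp=-1, e=sp−y≈-33.547300; I≈-27.077289, D=e−e_prev≈-51.718396; u=3/4·(-33.547300)+0·(-27.077289)+1/4·(-51.718396)≈-38.090074; next y=-3/5·32.547300+1·(-38.090074)≈-57.618454
n=9: y≈-57.618454, sp=-1, e=sp−y≈56.618454; I≈29.541165, D=e−e_prev≈90.165754; u=3/4·56.618454+0·29.541165+1/4·90.165754≈65.005279; next y=-3/5·(-57.618454)+1·65.005279≈99.576351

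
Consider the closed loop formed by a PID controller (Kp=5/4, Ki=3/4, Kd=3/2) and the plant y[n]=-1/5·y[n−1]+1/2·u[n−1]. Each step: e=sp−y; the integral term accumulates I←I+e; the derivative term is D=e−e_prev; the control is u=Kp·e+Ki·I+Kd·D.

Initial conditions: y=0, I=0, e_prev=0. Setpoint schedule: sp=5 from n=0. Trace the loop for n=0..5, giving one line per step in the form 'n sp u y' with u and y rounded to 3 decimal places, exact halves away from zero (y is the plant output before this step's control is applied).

0 5 17.500 0.000
1 5 -16.875 8.750
2 5 59.719 -10.188
3 5 -104.592 31.897
4 5 255.365 -58.675
5 5 -526.063 139.418

(exact arithmetic carried between steps; '≈' marks a value shown rounded to 6 d.p. or computed from one; I and e_prev carry over from the previous line; the table rounds u and y to 3 d.p., halves away from zero)
n=0: y=0, sp=5, e=sp−y=5; I=5, D=e−e_prev=5; u=5/4·5+3/4·5+3/2·5=17.5; next y=-1/5·0+1/2·17.5=8.75
n=1: y=8.75, sp=5, e=sp−y=-3.75; I=1.25, D=e−e_prev=-8.75; u=5/4·(-3.75)+3/4·1.25+3/2·(-8.75)=-16.875; next y=-1/5·8.75+1/2·(-16.875)=-10.1875
n=2: y=-10.1875, sp=5, e=sp−y=15.1875; I=16.4375, D=e−e_prev=18.9375; u=5/4·15.1875+3/4·16.4375+3/2·18.9375=59.71875; next y=-1/5·(-10.1875)+1/2·59.71875=31.896875
n=3: y=31.896875, sp=5, e=sp−y=-26.896875; I=-10.459375, D=e−e_prev=-42.084375; u=5/4·(-26.896875)+3/4·(-10.459375)+3/2·(-42.084375)≈-104.592188; next y=-1/5·31.896875+1/2·(-104.592188)≈-58.675469
n=4: y≈-58.675469, sp=5, e=sp−y≈63.675469; I≈53.216094, D=e−e_prev≈90.572344; u=5/4·63.675469+3/4·53.216094+3/2·90.572344≈255.364922; next y=-1/5·(-58.675469)+1/2·255.364922≈139.417555
n=5: y≈139.417555, sp=5, e=sp−y≈-134.417555; I≈-81.201461, D=e−e_prev≈-198.093023; u=5/4·(-134.417555)+3/4·(-81.201461)+3/2·(-198.093023)≈-526.062574; next y=-1/5·139.417555+1/2·(-526.062574)≈-290.914798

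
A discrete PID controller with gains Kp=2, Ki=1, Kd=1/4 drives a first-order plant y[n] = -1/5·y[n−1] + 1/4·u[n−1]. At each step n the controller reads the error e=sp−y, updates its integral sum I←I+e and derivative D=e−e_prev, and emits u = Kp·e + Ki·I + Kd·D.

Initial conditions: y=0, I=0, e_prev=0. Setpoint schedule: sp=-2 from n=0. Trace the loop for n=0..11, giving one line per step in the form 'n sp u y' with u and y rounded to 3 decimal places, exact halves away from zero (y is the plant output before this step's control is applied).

0 -2 -6.500 0.000
1 -2 -2.719 -1.625
2 -2 -7.629 -0.355
3 -2 -4.141 -1.836
4 -2 -8.472 -0.668
5 -2 -5.234 -1.984
6 -2 -9.065 -0.912
7 -2 -6.075 -2.084
8 -2 -9.476 -1.102
9 -2 -6.727 -2.148
10 -2 -9.754 -1.252
11 -2 -7.236 -2.188

(exact arithmetic carried between steps; '≈' marks a value shown rounded to 6 d.p. or computed from one; I and e_prev carry over from the previous line; the table rounds u and y to 3 d.p., halves away from zero)
n=0: y=0, sp=-2, e=sp−y=-2; I=-2, D=e−e_prev=-2; u=2·(-2)+1·(-2)+1/4·(-2)=-6.5; next y=-1/5·0+1/4·(-6.5)=-1.625
n=1: y=-1.625, sp=-2, e=sp−y=-0.375; I=-2.375, D=e−e_prev=1.625; u=2·(-0.375)+1·(-2.375)+1/4·1.625=-2.71875; next y=-1/5·(-1.625)+1/4·(-2.71875)≈-0.354688
n=2: y≈-0.354688, sp=-2, e=sp−y≈-1.645313; I≈-4.020313, D=e−e_prev≈-1.270313; u=2·(-1.645313)+1·(-4.020313)+1/4·(-1.270313)≈-7.628516; next y=-1/5·(-0.354688)+1/4·(-7.628516)≈-1.836191
n=3: y≈-1.836191, sp=-2, e=sp−y≈-0.163809; I≈-4.184121, D=e−e_prev≈1.481504; u=2·(-0.163809)+1·(-4.184121)+1/4·1.481504≈-4.141362; next y=-1/5·(-1.836191)+1/4·(-4.141362)≈-0.668102
n=4: y≈-0.668102, sp=-2, e=sp−y≈-1.331898; I≈-5.516019, D=e−e_prev≈-1.168089; u=2·(-1.331898)+1·(-5.516019)+1/4·(-1.168089)≈-8.471836; next y=-1/5·(-0.668102)+1/4·(-8.471836)≈-1.984339
n=5: y≈-1.984339, sp=-2, e=sp−y≈-0.015661; I≈-5.531680, D=e−e_prev≈1.316236; u=2·(-0.015661)+1·(-5.531680)+1/4·1.316236≈-5.233944; next y=-1/5·(-1.984339)+1/4·(-5.233944)≈-0.911618
n=6: y≈-0.911618, sp=-2, e=sp−y≈-1.088382; I≈-6.620062, D=e−e_prev≈-1.072720; u=2·(-1.088382)+1·(-6.620062)+1/4·(-1.072720)≈-9.065006; next y=-1/5·(-0.911618)+1/4·(-9.065006)≈-2.083928
n=7: y≈-2.083928, sp=-2, e=sp−y≈0.083928; I≈-6.536134, D=e−e_prev≈1.172310; u=2·0.083928+1·(-6.536134)+1/4·1.172310≈-6.075201; next y=-1/5·(-2.083928)+1/4·(-6.075201)≈-1.102015
n=8: y≈-1.102015, sp=-2, e=sp−y≈-0.897985; I≈-7.434119, D=e−e_prev≈-0.981913; u=2·(-0.897985)+1·(-7.434119)+1/4·(-0.981913)≈-9.475568; next y=-1/5·(-1.102015)+1/4·(-9.475568)≈-2.148489
n=9: y≈-2.148489, sp=-2, e=sp−y≈0.148489; I≈-7.285630, D=e−e_prev≈1.046474; u=2·0.148489+1·(-7.285630)+1/4·1.046474≈-6.727034; next y=-1/5·(-2.148489)+1/4·(-6.727034)≈-1.252061
n=10: y≈-1.252061, sp=-2, e=sp−y≈-0.747939; I≈-8.033570, D=e−e_prev≈-0.896429; u=2·(-0.747939)+1·(-8.033570)+1/4·(-0.896429)≈-9.753556; next y=-1/5·(-1.252061)+1/4·(-9.753556)≈-2.187977
n=11: y≈-2.187977, sp=-2, e=sp−y≈0.187977; I≈-7.845593, D=e−e_prev≈0.935916; u=2·0.187977+1·(-7.845593)+1/4·0.935916≈-7.235660; next y=-1/5·(-2.187977)+1/4·(-7.235660)≈-1.371320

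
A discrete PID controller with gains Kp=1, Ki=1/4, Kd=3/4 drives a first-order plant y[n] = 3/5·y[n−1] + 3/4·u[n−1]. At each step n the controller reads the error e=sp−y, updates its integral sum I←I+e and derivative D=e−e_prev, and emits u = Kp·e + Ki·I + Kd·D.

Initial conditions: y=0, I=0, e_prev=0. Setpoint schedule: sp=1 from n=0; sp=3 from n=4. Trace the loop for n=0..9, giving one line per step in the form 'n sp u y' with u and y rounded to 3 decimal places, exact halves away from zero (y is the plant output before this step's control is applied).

(exact arithmetic carried between steps; '≈' marks a value shown rounded to 6 d.p. or computed from one; I and e_prev carry over from the previous line; the table rounds u and y to 3 d.p., halves away from zero)
n=0: y=0, sp=1, e=sp−y=1; I=1, D=e−e_prev=1; u=1·1+1/4·1+3/4·1=2; next y=3/5·0+3/4·2=1.5
n=1: y=1.5, sp=1, e=sp−y=-0.5; I=0.5, D=e−e_prev=-1.5; u=1·(-0.5)+1/4·0.5+3/4·(-1.5)=-1.5; next y=3/5·1.5+3/4·(-1.5)=-0.225
n=2: y=-0.225, sp=1, e=sp−y=1.225; I=1.725, D=e−e_prev=1.725; u=1·1.225+1/4·1.725+3/4·1.725=2.95; next y=3/5·(-0.225)+3/4·2.95=2.0775
n=3: y=2.0775, sp=1, e=sp−y=-1.0775; I=0.6475, D=e−e_prev=-2.3025; u=1·(-1.0775)+1/4·0.6475+3/4·(-2.3025)=-2.6425; next y=3/5·2.0775+3/4·(-2.6425)=-0.735375
n=4: y=-0.735375, sp=3, e=sp−y=3.735375; I=4.382875, D=e−e_prev=4.812875; u=1·3.735375+1/4·4.382875+3/4·4.812875=8.44075; next y=3/5·(-0.735375)+3/4·8.44075≈5.889338
n=5: y≈5.889338, sp=3, e=sp−y≈-2.889338; I≈1.493538, D=e−e_prev≈-6.624713; u=1·(-2.889338)+1/4·1.493538+3/4·(-6.624713)≈-7.484488; next y=3/5·5.889338+3/4·(-7.484488)≈-2.079763
n=6: y≈-2.079763, sp=3, e=sp−y≈5.079763; I≈6.573301, D=e−e_prev≈7.969101; u=1·5.079763+1/4·6.573301+3/4·7.969101≈12.699914; next y=3/5·(-2.079763)+3/4·12.699914≈8.277077
n=7: y≈8.277077, sp=3, e=sp−y≈-5.277077; I≈1.296223, D=e−e_prev≈-10.356841; u=1·(-5.277077)+1/4·1.296223+3/4·(-10.356841)≈-12.720652; next y=3/5·8.277077+3/4·(-12.720652)≈-4.574243
n=8: y≈-4.574243, sp=3, e=sp−y≈7.574243; I≈8.870466, D=e−e_prev≈12.851320; u=1·7.574243+1/4·8.870466+3/4·12.851320≈19.430349; next y=3/5·(-4.574243)+3/4·19.430349≈11.828216
n=9: y≈11.828216, sp=3, e=sp−y≈-8.828216; I≈0.042250, D=e−e_prev≈-16.402459; u=1·(-8.828216)+1/4·0.042250+3/4·(-16.402459)≈-21.119498; next y=3/5·11.828216+3/4·(-21.119498)≈-8.742694

0 1 2.000 0.000
1 1 -1.500 1.500
2 1 2.950 -0.225
3 1 -2.643 2.078
4 3 8.441 -0.735
5 3 -7.484 5.889
6 3 12.700 -2.080
7 3 -12.721 8.277
8 3 19.430 -4.574
9 3 -21.119 11.828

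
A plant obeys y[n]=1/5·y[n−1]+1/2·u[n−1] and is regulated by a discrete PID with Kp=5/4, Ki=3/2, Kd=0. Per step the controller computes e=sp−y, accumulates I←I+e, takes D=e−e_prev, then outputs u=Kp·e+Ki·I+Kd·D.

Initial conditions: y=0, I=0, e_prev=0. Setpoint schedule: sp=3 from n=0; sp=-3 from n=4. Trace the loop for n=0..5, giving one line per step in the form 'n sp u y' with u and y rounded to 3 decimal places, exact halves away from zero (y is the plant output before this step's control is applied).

(exact arithmetic carried between steps; '≈' marks a value shown rounded to 6 d.p. or computed from one; I and e_prev carry over from the previous line; the table rounds u and y to 3 d.p., halves away from zero)
n=0: y=0, sp=3, e=sp−y=3; I=3, D=e−e_prev=3; u=5/4·3+3/2·3+0·3=8.25; next y=1/5·0+1/2·8.25=4.125
n=1: y=4.125, sp=3, e=sp−y=-1.125; I=1.875, D=e−e_prev=-4.125; u=5/4·(-1.125)+3/2·1.875+0·(-4.125)=1.40625; next y=1/5·4.125+1/2·1.40625=1.528125
n=2: y=1.528125, sp=3, e=sp−y=1.471875; I=3.346875, D=e−e_prev=2.596875; u=5/4·1.471875+3/2·3.346875+0·2.596875≈6.860156; next y=1/5·1.528125+1/2·6.860156≈3.735703
n=3: y≈3.735703, sp=3, e=sp−y≈-0.735703; I≈2.611172, D=e−e_prev≈-2.207578; u=5/4·(-0.735703)+3/2·2.611172+0·(-2.207578)≈2.997129; next y=1/5·3.735703+1/2·2.997129≈2.245705
n=4: y≈2.245705, sp=-3, e=sp−y≈-5.245705; I≈-2.634533, D=e−e_prev≈-4.510002; u=5/4·(-5.245705)+3/2·(-2.634533)+0·(-4.510002)≈-10.508931; next y=1/5·2.245705+1/2·(-10.508931)≈-4.805325
n=5: y≈-4.805325, sp=-3, e=sp−y≈1.805325; I≈-0.829209, D=e−e_prev≈7.051030; u=5/4·1.805325+3/2·(-0.829209)+0·7.051030≈1.012843; next y=1/5·(-4.805325)+1/2·1.012843≈-0.454644

0 3 8.250 0.000
1 3 1.406 4.125
2 3 6.860 1.528
3 3 2.997 3.736
4 -3 -10.509 2.246
5 -3 1.013 -4.805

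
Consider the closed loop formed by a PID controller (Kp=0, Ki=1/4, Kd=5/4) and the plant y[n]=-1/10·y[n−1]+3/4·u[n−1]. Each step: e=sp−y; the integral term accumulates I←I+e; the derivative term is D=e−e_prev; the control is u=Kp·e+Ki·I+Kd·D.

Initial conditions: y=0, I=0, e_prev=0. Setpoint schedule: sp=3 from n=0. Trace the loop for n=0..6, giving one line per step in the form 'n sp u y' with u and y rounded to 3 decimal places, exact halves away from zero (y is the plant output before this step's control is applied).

0 3 4.500 0.000
1 3 -3.563 3.375
2 3 10.139 -3.009
3 3 -12.711 7.905
4 3 27.049 -10.324
5 3 -39.871 21.319
6 3 75.135 -32.035

(exact arithmetic carried between steps; '≈' marks a value shown rounded to 6 d.p. or computed from one; I and e_prev carry over from the previous line; the table rounds u and y to 3 d.p., halves away from zero)
n=0: y=0, sp=3, e=sp−y=3; I=3, D=e−e_prev=3; u=0·3+1/4·3+5/4·3=4.5; next y=-1/10·0+3/4·4.5=3.375
n=1: y=3.375, sp=3, e=sp−y=-0.375; I=2.625, D=e−e_prev=-3.375; u=0·(-0.375)+1/4·2.625+5/4·(-3.375)=-3.5625; next y=-1/10·3.375+3/4·(-3.5625)=-3.009375
n=2: y=-3.009375, sp=3, e=sp−y=6.009375; I=8.634375, D=e−e_prev=6.384375; u=0·6.009375+1/4·8.634375+5/4·6.384375≈10.139063; next y=-1/10·(-3.009375)+3/4·10.139063≈7.905234
n=3: y≈7.905234, sp=3, e=sp−y≈-4.905234; I≈3.729141, D=e−e_prev≈-10.914609; u=0·(-4.905234)+1/4·3.729141+5/4·(-10.914609)≈-12.710977; next y=-1/10·7.905234+3/4·(-12.710977)≈-10.323756
n=4: y≈-10.323756, sp=3, e=sp−y≈13.323756; I≈17.052896, D=e−e_prev≈18.228990; u=0·13.323756+1/4·17.052896+5/4·18.228990≈27.049462; next y=-1/10·(-10.323756)+3/4·27.049462≈21.319472
n=5: y≈21.319472, sp=3, e=sp−y≈-18.319472; I≈-1.266576, D=e−e_prev≈-31.643228; u=0·(-18.319472)+1/4·(-1.266576)+5/4·(-31.643228)≈-39.870679; next y=-1/10·21.319472+3/4·(-39.870679)≈-32.034956
n=6: y≈-32.034956, sp=3, e=sp−y≈35.034956; I≈33.768381, D=e−e_prev≈53.354428; u=0·35.034956+1/4·33.768381+5/4·53.354428≈75.135131; next y=-1/10·(-32.034956)+3/4·75.135131≈59.554844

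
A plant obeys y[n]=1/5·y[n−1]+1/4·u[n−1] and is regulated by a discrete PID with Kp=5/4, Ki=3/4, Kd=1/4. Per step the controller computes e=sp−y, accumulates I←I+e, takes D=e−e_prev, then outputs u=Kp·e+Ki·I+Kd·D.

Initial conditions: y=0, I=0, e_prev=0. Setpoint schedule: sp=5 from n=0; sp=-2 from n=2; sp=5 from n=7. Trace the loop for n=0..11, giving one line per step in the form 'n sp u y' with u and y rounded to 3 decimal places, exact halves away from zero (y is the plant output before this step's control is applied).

0 5 11.250 0.000
1 5 7.422 2.813
2 -2 -5.097 2.418
3 -2 0.460 -0.791
4 -2 -2.931 -0.043
5 -2 -2.640 -0.741
6 -2 -3.608 -0.808
7 5 11.806 -1.064
8 5 5.984 2.739
9 5 10.194 2.044
10 5 10.182 2.957
11 5 11.538 3.137

(exact arithmetic carried between steps; '≈' marks a value shown rounded to 6 d.p. or computed from one; I and e_prev carry over from the previous line; the table rounds u and y to 3 d.p., halves away from zero)
n=0: y=0, sp=5, e=sp−y=5; I=5, D=e−e_prev=5; u=5/4·5+3/4·5+1/4·5=11.25; next y=1/5·0+1/4·11.25=2.8125
n=1: y=2.8125, sp=5, e=sp−y=2.1875; I=7.1875, D=e−e_prev=-2.8125; u=5/4·2.1875+3/4·7.1875+1/4·(-2.8125)=7.421875; next y=1/5·2.8125+1/4·7.421875≈2.417969
n=2: y≈2.417969, sp=-2, e=sp−y≈-4.417969; I≈2.769531, D=e−e_prev≈-6.605469; u=5/4·(-4.417969)+3/4·2.769531+1/4·(-6.605469)≈-5.096680; next y=1/5·2.417969+1/4·(-5.096680)≈-0.790576
n=3: y≈-0.790576, sp=-2, e=sp−y≈-1.209424; I≈1.560107, D=e−e_prev≈3.208545; u=5/4·(-1.209424)+3/4·1.560107+1/4·3.208545≈0.460437; next y=1/5·(-0.790576)+1/4·0.460437≈-0.043006
n=4: y≈-0.043006, sp=-2, e=sp−y≈-1.956994; I≈-0.396887, D=e−e_prev≈-0.747570; u=5/4·(-1.956994)+3/4·(-0.396887)+1/4·(-0.747570)≈-2.930800; next y=1/5·(-0.043006)+1/4·(-2.930800)≈-0.741301
n=5: y≈-0.741301, sp=-2, e=sp−y≈-1.258699; I≈-1.655585, D=e−e_prev≈0.698295; u=5/4·(-1.258699)+3/4·(-1.655585)+1/4·0.698295≈-2.640489; next y=1/5·(-0.741301)+1/4·(-2.640489)≈-0.808382
n=6: y≈-0.808382, sp=-2, e=sp−y≈-1.191618; I≈-2.847203, D=e−e_prev≈0.067081; u=5/4·(-1.191618)+3/4·(-2.847203)+1/4·0.067081≈-3.608154; next y=1/5·(-0.808382)+1/4·(-3.608154)≈-1.063715
n=7: y≈-1.063715, sp=5, e=sp−y≈6.063715; I≈3.216512, D=e−e_prev≈7.255333; u=5/4·6.063715+3/4·3.216512+1/4·7.255333≈11.805861; next y=1/5·(-1.063715)+1/4·11.805861≈2.738722
n=8: y≈2.738722, sp=5, e=sp−y≈2.261278; I≈5.477790, D=e−e_prev≈-3.802437; u=5/4·2.261278+3/4·5.477790+1/4·(-3.802437)≈5.984330; next y=1/5·2.738722+1/4·5.984330≈2.043827
n=9: y≈2.043827, sp=5, e=sp−y≈2.956173; I≈8.433963, D=e−e_prev≈0.694895; u=5/4·2.956173+3/4·8.433963+1/4·0.694895≈10.194412; next y=1/5·2.043827+1/4·10.194412≈2.957368
n=10: y≈2.957368, sp=5, e=sp−y≈2.042632; I≈10.476594, D=e−e_prev≈-0.913541; u=5/4·2.042632+3/4·10.476594+1/4·(-0.913541)≈10.182350; next y=1/5·2.957368+1/4·10.182350≈3.137061
n=11: y≈3.137061, sp=5, e=sp−y≈1.862939; I≈12.339533, D=e−e_prev≈-0.179693; u=5/4·1.862939+3/4·12.339533+1/4·(-0.179693)≈11.538400; next y=1/5·3.137061+1/4·11.538400≈3.512012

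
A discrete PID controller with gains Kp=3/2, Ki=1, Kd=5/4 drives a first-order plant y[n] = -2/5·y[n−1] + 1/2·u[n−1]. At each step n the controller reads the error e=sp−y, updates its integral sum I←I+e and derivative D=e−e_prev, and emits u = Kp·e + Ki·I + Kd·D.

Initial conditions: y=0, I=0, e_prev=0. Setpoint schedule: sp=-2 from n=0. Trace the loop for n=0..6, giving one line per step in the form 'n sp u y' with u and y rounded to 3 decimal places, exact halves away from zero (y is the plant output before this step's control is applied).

0 -2 -7.500 0.000
1 -2 7.063 -3.750
2 -2 -28.805 5.031
3 -2 55.563 -16.415
4 -2 -147.189 34.348
5 -2 336.221 -87.333
6 -2 -819.462 203.044

(exact arithmetic carried between steps; '≈' marks a value shown rounded to 6 d.p. or computed from one; I and e_prev carry over from the previous line; the table rounds u and y to 3 d.p., halves away from zero)
n=0: y=0, sp=-2, e=sp−y=-2; I=-2, D=e−e_prev=-2; u=3/2·(-2)+1·(-2)+5/4·(-2)=-7.5; next y=-2/5·0+1/2·(-7.5)=-3.75
n=1: y=-3.75, sp=-2, e=sp−y=1.75; I=-0.25, D=e−e_prev=3.75; u=3/2·1.75+1·(-0.25)+5/4·3.75=7.0625; next y=-2/5·(-3.75)+1/2·7.0625=5.03125
n=2: y=5.03125, sp=-2, e=sp−y=-7.03125; I=-7.28125, D=e−e_prev=-8.78125; u=3/2·(-7.03125)+1·(-7.28125)+5/4·(-8.78125)≈-28.804688; next y=-2/5·5.03125+1/2·(-28.804688)≈-16.414844
n=3: y≈-16.414844, sp=-2, e=sp−y≈14.414844; I≈7.133594, D=e−e_prev≈21.446094; u=3/2·14.414844+1·7.133594+5/4·21.446094≈55.563477; next y=-2/5·(-16.414844)+1/2·55.563477≈34.347676
n=4: y≈34.347676, sp=-2, e=sp−y≈-36.347676; I≈-29.214082, D=e−e_prev≈-50.762520; u=3/2·(-36.347676)+1·(-29.214082)+5/4·(-50.762520)≈-147.188745; next y=-2/5·34.347676+1/2·(-147.188745)≈-87.333443
n=5: y≈-87.333443, sp=-2, e=sp−y≈85.333443; I≈56.119361, D=e−e_prev≈121.681119; u=3/2·85.333443+1·56.119361+5/4·121.681119≈336.220923; next y=-2/5·(-87.333443)+1/2·336.220923≈203.043839
n=6: y≈203.043839, sp=-2, e=sp−y≈-205.043839; I≈-148.924478, D=e−e_prev≈-290.377282; u=3/2·(-205.043839)+1·(-148.924478)+5/4·(-290.377282)≈-819.461839; next y=-2/5·203.043839+1/2·(-819.461839)≈-490.948455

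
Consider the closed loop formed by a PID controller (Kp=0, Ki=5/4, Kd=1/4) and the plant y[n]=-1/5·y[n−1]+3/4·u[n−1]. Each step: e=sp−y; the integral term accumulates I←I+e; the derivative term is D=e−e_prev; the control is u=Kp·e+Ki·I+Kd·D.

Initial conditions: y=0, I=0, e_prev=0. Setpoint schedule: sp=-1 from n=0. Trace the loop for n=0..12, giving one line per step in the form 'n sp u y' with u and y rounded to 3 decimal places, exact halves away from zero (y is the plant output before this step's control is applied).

0 -1 -1.500 0.000
1 -1 -0.813 -1.125
2 -1 -2.048 -0.384
3 -1 -1.020 -1.459
4 -1 -2.194 -0.473
5 -1 -0.989 -1.551
6 -1 -2.249 -0.432
7 -1 -0.927 -1.600
8 -1 -2.306 -0.375
9 -1 -0.862 -1.655
10 -1 -2.372 -0.315
11 -1 -0.792 -1.716
12 -1 -2.445 -0.251

(exact arithmetic carried between steps; '≈' marks a value shown rounded to 6 d.p. or computed from one; I and e_prev carry over from the previous line; the table rounds u and y to 3 d.p., halves away from zero)
n=0: y=0, sp=-1, e=sp−y=-1; I=-1, D=e−e_prev=-1; u=0·(-1)+5/4·(-1)+1/4·(-1)=-1.5; next y=-1/5·0+3/4·(-1.5)=-1.125
n=1: y=-1.125, sp=-1, e=sp−y=0.125; I=-0.875, D=e−e_prev=1.125; u=0·0.125+5/4·(-0.875)+1/4·1.125=-0.8125; next y=-1/5·(-1.125)+3/4·(-0.8125)=-0.384375
n=2: y=-0.384375, sp=-1, e=sp−y=-0.615625; I=-1.490625, D=e−e_prev=-0.740625; u=0·(-0.615625)+5/4·(-1.490625)+1/4·(-0.740625)≈-2.048438; next y=-1/5·(-0.384375)+3/4·(-2.048438)≈-1.459453
n=3: y≈-1.459453, sp=-1, e=sp−y≈0.459453; I≈-1.031172, D=e−e_prev≈1.075078; u=0·0.459453+5/4·(-1.031172)+1/4·1.075078≈-1.020195; next y=-1/5·(-1.459453)+3/4·(-1.020195)≈-0.473256
n=4: y≈-0.473256, sp=-1, e=sp−y≈-0.526744; I≈-1.557916, D=e−e_prev≈-0.986197; u=0·(-0.526744)+5/4·(-1.557916)+1/4·(-0.986197)≈-2.193944; next y=-1/5·(-0.473256)+3/4·(-2.193944)≈-1.550807
n=5: y≈-1.550807, sp=-1, e=sp−y≈0.550807; I≈-1.007109, D=e−e_prev≈1.077551; u=0·0.550807+5/4·(-1.007109)+1/4·1.077551≈-0.989498; next y=-1/5·(-1.550807)+3/4·(-0.989498)≈-0.431962
n=6: y≈-0.431962, sp=-1, e=sp−y≈-0.568038; I≈-1.575147, D=e−e_prev≈-1.118845; u=0·(-0.568038)+5/4·(-1.575147)+1/4·(-1.118845)≈-2.248644; next y=-1/5·(-0.431962)+3/4·(-2.248644)≈-1.600091
n=7: y≈-1.600091, sp=-1, e=sp−y≈0.600091; I≈-0.975056, D=e−e_prev≈1.168128; u=0·0.600091+5/4·(-0.975056)+1/4·1.168128≈-0.926788; next y=-1/5·(-1.600091)+3/4·(-0.926788)≈-0.375073
n=8: y≈-0.375073, sp=-1, e=sp−y≈-0.624927; I≈-1.599983, D=e−e_prev≈-1.225018; u=0·(-0.624927)+5/4·(-1.599983)+1/4·(-1.225018)≈-2.306234; next y=-1/5·(-0.375073)+3/4·(-2.306234)≈-1.654661
n=9: y≈-1.654661, sp=-1, e=sp−y≈0.654661; I≈-0.945323, D=e−e_prev≈1.279588; u=0·0.654661+5/4·(-0.945323)+1/4·1.279588≈-0.861756; next y=-1/5·(-1.654661)+3/4·(-0.861756)≈-0.315385
n=10: y≈-0.315385, sp=-1, e=sp−y≈-0.684615; I≈-1.629938, D=e−e_prev≈-1.339276; u=0·(-0.684615)+5/4·(-1.629938)+1/4·(-1.339276)≈-2.372241; next y=-1/5·(-0.315385)+3/4·(-2.372241)≈-1.716104
n=11: y≈-1.716104, sp=-1, e=sp−y≈0.716104; I≈-0.913834, D=e−e_prev≈1.400719; u=0·0.716104+5/4·(-0.913834)+1/4·1.400719≈-0.792113; next y=-1/5·(-1.716104)+3/4·(-0.792113)≈-0.250864
n=12: y≈-0.250864, sp=-1, e=sp−y≈-0.749136; I≈-1.662970, D=e−e_prev≈-1.465240; u=0·(-0.749136)+5/4·(-1.662970)+1/4·(-1.465240)≈-2.445023; next y=-1/5·(-0.250864)+3/4·(-2.445023)≈-1.783594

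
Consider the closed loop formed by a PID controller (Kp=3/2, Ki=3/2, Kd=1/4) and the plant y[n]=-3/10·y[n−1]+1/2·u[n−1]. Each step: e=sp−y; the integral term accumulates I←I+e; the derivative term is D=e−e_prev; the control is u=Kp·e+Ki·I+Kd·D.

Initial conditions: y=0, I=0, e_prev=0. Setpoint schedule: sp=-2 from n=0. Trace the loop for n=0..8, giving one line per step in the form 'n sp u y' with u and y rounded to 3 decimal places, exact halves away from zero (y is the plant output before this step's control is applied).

0 -2 -6.500 0.000
1 -2 1.563 -3.250
2 -2 -13.645 1.756
3 -2 11.566 -7.350
4 -2 -32.532 7.988
5 -2 42.934 -18.663
6 -2 -87.351 27.066
7 -2 136.780 -51.795
8 -2 -249.345 83.929

(exact arithmetic carried between steps; '≈' marks a value shown rounded to 6 d.p. or computed from one; I and e_prev carry over from the previous line; the table rounds u and y to 3 d.p., halves away from zero)
n=0: y=0, sp=-2, e=sp−y=-2; I=-2, D=e−e_prev=-2; u=3/2·(-2)+3/2·(-2)+1/4·(-2)=-6.5; next y=-3/10·0+1/2·(-6.5)=-3.25
n=1: y=-3.25, sp=-2, e=sp−y=1.25; I=-0.75, D=e−e_prev=3.25; u=3/2·1.25+3/2·(-0.75)+1/4·3.25=1.5625; next y=-3/10·(-3.25)+1/2·1.5625=1.75625
n=2: y=1.75625, sp=-2, e=sp−y=-3.75625; I=-4.50625, D=e−e_prev=-5.00625; u=3/2·(-3.75625)+3/2·(-4.50625)+1/4·(-5.00625)≈-13.645313; next y=-3/10·1.75625+1/2·(-13.645313)≈-7.349531
n=3: y≈-7.349531, sp=-2, e=sp−y≈5.349531; I≈0.843281, D=e−e_prev≈9.105781; u=3/2·5.349531+3/2·0.843281+1/4·9.105781≈11.565664; next y=-3/10·(-7.349531)+1/2·11.565664≈7.987691
n=4: y≈7.987691, sp=-2, e=sp−y≈-9.987691; I≈-9.144410, D=e−e_prev≈-15.337223; u=3/2·(-9.987691)+3/2·(-9.144410)+1/4·(-15.337223)≈-32.532458; next y=-3/10·7.987691+1/2·(-32.532458)≈-18.662536
n=5: y≈-18.662536, sp=-2, e=sp−y≈16.662536; I≈7.518126, D=e−e_prev≈26.650228; u=3/2·16.662536+3/2·7.518126+1/4·26.650228≈42.933551; next y=-3/10·(-18.662536)+1/2·42.933551≈27.065536
n=6: y≈27.065536, sp=-2, e=sp−y≈-29.065536; I≈-21.547410, D=e−e_prev≈-45.728073; u=3/2·(-29.065536)+3/2·(-21.547410)+1/4·(-45.728073)≈-87.351438; next y=-3/10·27.065536+1/2·(-87.351438)≈-51.795380
n=7: y≈-51.795380, sp=-2, e=sp−y≈49.795380; I≈28.247970, D=e−e_prev≈78.860916; u=3/2·49.795380+3/2·28.247970+1/4·78.860916≈136.780254; next y=-3/10·(-51.795380)+1/2·136.780254≈83.928741
n=8: y≈83.928741, sp=-2, e=sp−y≈-85.928741; I≈-57.680771, D=e−e_prev≈-135.724121; u=3/2·(-85.928741)+3/2·(-57.680771)+1/4·(-135.724121)≈-249.345298; next y=-3/10·83.928741+1/2·(-249.345298)≈-149.851271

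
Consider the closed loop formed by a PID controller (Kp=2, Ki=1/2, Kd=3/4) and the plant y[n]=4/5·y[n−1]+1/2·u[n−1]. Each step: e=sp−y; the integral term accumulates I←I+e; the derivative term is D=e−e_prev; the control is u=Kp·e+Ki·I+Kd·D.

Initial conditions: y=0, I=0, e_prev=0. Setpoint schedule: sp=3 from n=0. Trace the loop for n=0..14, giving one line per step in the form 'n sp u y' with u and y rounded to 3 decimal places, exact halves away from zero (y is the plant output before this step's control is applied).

0 3 9.750 0.000
1 3 -6.844 4.875
2 3 10.165 0.478
3 3 -8.079 5.465
4 3 11.109 0.332
5 3 -9.243 5.821
6 3 12.266 0.035
7 3 -10.500 6.161
8 3 13.581 -0.321
9 3 -11.898 6.534
10 3 15.057 -0.722
11 3 -13.461 6.951
12 3 16.711 -1.170
13 3 -15.210 7.420
14 3 18.561 -1.669

(exact arithmetic carried between steps; '≈' marks a value shown rounded to 6 d.p. or computed from one; I and e_prev carry over from the previous line; the table rounds u and y to 3 d.p., halves away from zero)
n=0: y=0, sp=3, e=sp−y=3; I=3, D=e−e_prev=3; u=2·3+1/2·3+3/4·3=9.75; next y=4/5·0+1/2·9.75=4.875
n=1: y=4.875, sp=3, e=sp−y=-1.875; I=1.125, D=e−e_prev=-4.875; u=2·(-1.875)+1/2·1.125+3/4·(-4.875)=-6.84375; next y=4/5·4.875+1/2·(-6.84375)=0.478125
n=2: y=0.478125, sp=3, e=sp−y=2.521875; I=3.646875, D=e−e_prev=4.396875; u=2·2.521875+1/2·3.646875+3/4·4.396875≈10.164844; next y=4/5·0.478125+1/2·10.164844≈5.464922
n=3: y≈5.464922, sp=3, e=sp−y≈-2.464922; I≈1.181953, D=e−e_prev≈-4.986797; u=2·(-2.464922)+1/2·1.181953+3/4·(-4.986797)≈-8.078965; next y=4/5·5.464922+1/2·(-8.078965)≈0.332455
n=4: y≈0.332455, sp=3, e=sp−y≈2.667545; I≈3.849498, D=e−e_prev≈5.132467; u=2·2.667545+1/2·3.849498+3/4·5.132467≈11.109189; next y=4/5·0.332455+1/2·11.109189≈5.820559
n=5: y≈5.820559, sp=3, e=sp−y≈-2.820559; I≈1.028940, D=e−e_prev≈-5.488103; u=2·(-2.820559)+1/2·1.028940+3/4·(-5.488103)≈-9.242725; next y=4/5·5.820559+1/2·(-9.242725)≈0.035084
n=6: y≈0.035084, sp=3, e=sp−y≈2.964916; I≈3.993855, D=e−e_prev≈5.785474; u=2·2.964916+1/2·3.993855+3/4·5.785474≈12.265864; next y=4/5·0.035084+1/2·12.265864≈6.161000
n=7: y≈6.161000, sp=3, e=sp−y≈-3.161000; I≈0.832855, D=e−e_prev≈-6.125915; u=2·(-3.161000)+1/2·0.832855+3/4·(-6.125915)≈-10.500008; next y=4/5·6.161000+1/2·(-10.500008)≈-0.321204
n=8: y≈-0.321204, sp=3, e=sp−y≈3.321204; I≈4.154060, D=e−e_prev≈6.482204; u=2·3.321204+1/2·4.154060+3/4·6.482204≈13.581092; next y=4/5·(-0.321204)+1/2·13.581092≈6.533582
n=9: y≈6.533582, sp=3, e=sp−y≈-3.533582; I≈0.620477, D=e−e_prev≈-6.854787; u=2·(-3.533582)+1/2·0.620477+3/4·(-6.854787)≈-11.898016; next y=4/5·6.533582+1/2·(-11.898016)≈-0.722142
n=10: y≈-0.722142, sp=3, e=sp−y≈3.722142; I≈4.342620, D=e−e_prev≈7.255724; u=2·3.722142+1/2·4.342620+3/4·7.255724≈15.057387; next y=4/5·(-0.722142)+1/2·15.057387≈6.950980
n=11: y≈6.950980, sp=3, e=sp−y≈-3.950980; I≈0.391640, D=e−e_prev≈-7.673122; u=2·(-3.950980)+1/2·0.391640+3/4·(-7.673122)≈-13.460982; next y=4/5·6.950980+1/2·(-13.460982)≈-1.169707
n=12: y≈-1.169707, sp=3, e=sp−y≈4.169707; I≈4.561346, D=e−e_prev≈8.120687; u=2·4.169707+1/2·4.561346+3/4·8.120687≈16.710602; next y=4/5·(-1.169707)+1/2·16.710602≈7.419536
n=13: y≈7.419536, sp=3, e=sp−y≈-4.419536; I≈0.141811, D=e−e_prev≈-8.589242; u=2·(-4.419536)+1/2·0.141811+3/4·(-8.589242)≈-15.210098; next y=4/5·7.419536+1/2·(-15.210098)≈-1.669420
n=14: y≈-1.669420, sp=3, e=sp−y≈4.669420; I≈4.811231, D=e−e_prev≈9.088956; u=2·4.669420+1/2·4.811231+3/4·9.088956≈18.561173; next y=4/5·(-1.669420)+1/2·18.561173≈7.945050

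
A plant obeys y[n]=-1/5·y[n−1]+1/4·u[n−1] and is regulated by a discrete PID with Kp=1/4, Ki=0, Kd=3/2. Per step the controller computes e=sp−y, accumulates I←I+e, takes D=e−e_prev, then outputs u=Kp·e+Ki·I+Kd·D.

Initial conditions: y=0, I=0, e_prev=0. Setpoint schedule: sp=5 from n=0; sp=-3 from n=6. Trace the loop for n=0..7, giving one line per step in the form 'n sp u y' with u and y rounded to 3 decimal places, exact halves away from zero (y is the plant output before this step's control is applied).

0 5 8.750 0.000
1 5 -2.578 2.188
2 5 6.425 -1.082
3 5 -3.563 1.823
4 5 6.180 -1.255
5 5 -3.776 1.796
6 -3 -7.775 -1.303
7 -3 0.241 -1.683

(exact arithmetic carried between steps; '≈' marks a value shown rounded to 6 d.p. or computed from one; I and e_prev carry over from the previous line; the table rounds u and y to 3 d.p., halves away from zero)
n=0: y=0, sp=5, e=sp−y=5; I=5, D=e−e_prev=5; u=1/4·5+0·5+3/2·5=8.75; next y=-1/5·0+1/4·8.75=2.1875
n=1: y=2.1875, sp=5, e=sp−y=2.8125; I=7.8125, D=e−e_prev=-2.1875; u=1/4·2.8125+0·7.8125+3/2·(-2.1875)=-2.578125; next y=-1/5·2.1875+1/4·(-2.578125)≈-1.082031
n=2: y≈-1.082031, sp=5, e=sp−y≈6.082031; I≈13.894531, D=e−e_prev≈3.269531; u=1/4·6.082031+0·13.894531+3/2·3.269531≈6.424805; next y=-1/5·(-1.082031)+1/4·6.424805≈1.822607
n=3: y≈1.822607, sp=5, e=sp−y≈3.177393; I≈17.071924, D=e−e_prev≈-2.904639; u=1/4·3.177393+0·17.071924+3/2·(-2.904639)≈-3.562610; next y=-1/5·1.822607+1/4·(-3.562610)≈-1.255174
n=4: y≈-1.255174, sp=5, e=sp−y≈6.255174; I≈23.327098, D=e−e_prev≈3.077781; u=1/4·6.255174+0·23.327098+3/2·3.077781≈6.180466; next y=-1/5·(-1.255174)+1/4·6.180466≈1.796151
n=5: y≈1.796151, sp=5, e=sp−y≈3.203849; I≈26.530947, D=e−e_prev≈-3.051325; u=1/4·3.203849+0·26.530947+3/2·(-3.051325)≈-3.776025; next y=-1/5·1.796151+1/4·(-3.776025)≈-1.303237
n=6: y≈-1.303237, sp=-3, e=sp−y≈-1.696763; I≈24.834183, D=e−e_prev≈-4.900612; u=1/4·(-1.696763)+0·24.834183+3/2·(-4.900612)≈-7.775109; next y=-1/5·(-1.303237)+1/4·(-7.775109)≈-1.683130
n=7: y≈-1.683130, sp=-3, e=sp−y≈-1.316870; I≈23.517313, D=e−e_prev≈0.379893; u=1/4·(-1.316870)+0·23.517313+3/2·0.379893≈0.240623; next y=-1/5·(-1.683130)+1/4·0.240623≈0.396782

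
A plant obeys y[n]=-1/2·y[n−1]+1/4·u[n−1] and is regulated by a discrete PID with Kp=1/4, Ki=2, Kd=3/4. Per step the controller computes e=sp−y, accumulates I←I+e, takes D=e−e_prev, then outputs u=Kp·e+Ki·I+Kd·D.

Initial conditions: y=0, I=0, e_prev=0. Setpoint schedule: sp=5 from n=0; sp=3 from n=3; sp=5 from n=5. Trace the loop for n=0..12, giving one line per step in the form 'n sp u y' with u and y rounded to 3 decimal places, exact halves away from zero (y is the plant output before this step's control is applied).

(exact arithmetic carried between steps; '≈' marks a value shown rounded to 6 d.p. or computed from one; I and e_prev carry over from the previous line; the table rounds u and y to 3 d.p., halves away from zero)
n=0: y=0, sp=5, e=sp−y=5; I=5, D=e−e_prev=5; u=1/4·5+2·5+3/4·5=15; next y=-1/2·0+1/4·15=3.75
n=1: y=3.75, sp=5, e=sp−y=1.25; I=6.25, D=e−e_prev=-3.75; u=1/4·1.25+2·6.25+3/4·(-3.75)=10; next y=-1/2·3.75+1/4·10=0.625
n=2: y=0.625, sp=5, e=sp−y=4.375; I=10.625, D=e−e_prev=3.125; u=1/4·4.375+2·10.625+3/4·3.125=24.6875; next y=-1/2·0.625+1/4·24.6875=5.859375
n=3: y=5.859375, sp=3, e=sp−y=-2.859375; I=7.765625, D=e−e_prev=-7.234375; u=1/4·(-2.859375)+2·7.765625+3/4·(-7.234375)=9.390625; next y=-1/2·5.859375+1/4·9.390625≈-0.582031
n=4: y≈-0.582031, sp=3, e=sp−y≈3.582031; I≈11.347656, D=e−e_prev≈6.441406; u=1/4·3.582031+2·11.347656+3/4·6.441406≈28.421875; next y=-1/2·(-0.582031)+1/4·28.421875≈7.396484
n=5: y≈7.396484, sp=5, e=sp−y≈-2.396484; I≈8.951172, D=e−e_prev≈-5.978516; u=1/4·(-2.396484)+2·8.951172+3/4·(-5.978516)≈12.819336; next y=-1/2·7.396484+1/4·12.819336≈-0.493408
n=6: y≈-0.493408, sp=5, e=sp−y≈5.493408; I≈14.444580, D=e−e_prev≈7.889893; u=1/4·5.493408+2·14.444580+3/4·7.889893≈36.179932; next y=-1/2·(-0.493408)+1/4·36.179932≈9.291687
n=7: y≈9.291687, sp=5, e=sp−y≈-4.291687; I≈10.152893, D=e−e_prev≈-9.785095; u=1/4·(-4.291687)+2·10.152893+3/4·(-9.785095)≈11.894043; next y=-1/2·9.291687+1/4·11.894043≈-1.672333
n=8: y≈-1.672333, sp=5, e=sp−y≈6.672333; I≈16.825226, D=e−e_prev≈10.964020; u=1/4·6.672333+2·16.825226+3/4·10.964020≈43.541550; next y=-1/2·(-1.672333)+1/4·43.541550≈11.721554
n=9: y≈11.721554, sp=5, e=sp−y≈-6.721554; I≈10.103672, D=e−e_prev≈-13.393887; u=1/4·(-6.721554)+2·10.103672+3/4·(-13.393887)≈8.481541; next y=-1/2·11.721554+1/4·8.481541≈-3.740392
n=10: y≈-3.740392, sp=5, e=sp−y≈8.740392; I≈18.844064, D=e−e_prev≈15.461946; u=1/4·8.740392+2·18.844064+3/4·15.461946≈51.469685; next y=-1/2·(-3.740392)+1/4·51.469685≈14.737617
n=11: y≈14.737617, sp=5, e=sp−y≈-9.737617; I≈9.106447, D=e−e_prev≈-18.478009; u=1/4·(-9.737617)+2·9.106447+3/4·(-18.478009)≈1.919983; next y=-1/2·14.737617+1/4·1.919983≈-6.888813
n=12: y≈-6.888813, sp=5, e=sp−y≈11.888813; I≈20.995260, D=e−e_prev≈21.626430; u=1/4·11.888813+2·20.995260+3/4·21.626430≈61.182545; next y=-1/2·(-6.888813)+1/4·61.182545≈18.740043

0 5 15.000 0.000
1 5 10.000 3.750
2 5 24.688 0.625
3 3 9.391 5.859
4 3 28.422 -0.582
5 5 12.819 7.396
6 5 36.180 -0.493
7 5 11.894 9.292
8 5 43.542 -1.672
9 5 8.482 11.722
10 5 51.470 -3.740
11 5 1.920 14.738
12 5 61.183 -6.889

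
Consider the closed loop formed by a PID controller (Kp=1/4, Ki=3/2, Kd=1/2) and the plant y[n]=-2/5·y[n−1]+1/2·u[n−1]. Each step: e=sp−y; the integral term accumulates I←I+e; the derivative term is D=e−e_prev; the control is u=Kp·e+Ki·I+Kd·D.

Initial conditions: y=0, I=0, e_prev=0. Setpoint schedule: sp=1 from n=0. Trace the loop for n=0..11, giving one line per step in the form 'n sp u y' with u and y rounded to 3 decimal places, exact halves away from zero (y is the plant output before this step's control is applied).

0 1 2.250 0.000
1 1 0.719 1.125
2 1 3.829 -0.091
3 1 0.264 1.951
4 1 5.706 -0.648
5 1 -1.582 3.112
6 1 8.714 -2.036
7 1 -5.523 5.171
8 1 14.327 -4.830
9 1 -13.261 9.095
10 1 25.128 -10.269
11 1 -28.267 16.672

(exact arithmetic carried between steps; '≈' marks a value shown rounded to 6 d.p. or computed from one; I and e_prev carry over from the previous line; the table rounds u and y to 3 d.p., halves away from zero)
n=0: y=0, sp=1, e=sp−y=1; I=1, D=e−e_prev=1; u=1/4·1+3/2·1+1/2·1=2.25; next y=-2/5·0+1/2·2.25=1.125
n=1: y=1.125, sp=1, e=sp−y=-0.125; I=0.875, D=e−e_prev=-1.125; u=1/4·(-0.125)+3/2·0.875+1/2·(-1.125)=0.71875; next y=-2/5·1.125+1/2·0.71875=-0.090625
n=2: y=-0.090625, sp=1, e=sp−y=1.090625; I=1.965625, D=e−e_prev=1.215625; u=1/4·1.090625+3/2·1.965625+1/2·1.215625≈3.828906; next y=-2/5·(-0.090625)+1/2·3.828906≈1.950703
n=3: y≈1.950703, sp=1, e=sp−y≈-0.950703; I≈1.014922, D=e−e_prev≈-2.041328; u=1/4·(-0.950703)+3/2·1.014922+1/2·(-2.041328)≈0.264043; next y=-2/5·1.950703+1/2·0.264043≈-0.648260
n=4: y≈-0.648260, sp=1, e=sp−y≈1.648260; I≈2.663182, D=e−e_prev≈2.598963; u=1/4·1.648260+3/2·2.663182+1/2·2.598963≈5.706319; next y=-2/5·(-0.648260)+1/2·5.706319≈3.112463
n=5: y≈3.112463, sp=1, e=sp−y≈-2.112463; I≈0.550718, D=e−e_prev≈-3.760723; u=1/4·(-2.112463)+3/2·0.550718+1/2·(-3.760723)≈-1.582400; next y=-2/5·3.112463+1/2·(-1.582400)≈-2.036185
n=6: y≈-2.036185, sp=1, e=sp−y≈3.036185; I≈3.586904, D=e−e_prev≈5.148649; u=1/4·3.036185+3/2·3.586904+1/2·5.148649≈8.713726; next y=-2/5·(-2.036185)+1/2·8.713726≈5.171337
n=7: y≈5.171337, sp=1, e=sp−y≈-4.171337; I≈-0.584434, D=e−e_prev≈-7.207522; u=1/4·(-4.171337)+3/2·(-0.584434)+1/2·(-7.207522)≈-5.523246; next y=-2/5·5.171337+1/2·(-5.523246)≈-4.830158
n=8: y≈-4.830158, sp=1, e=sp−y≈5.830158; I≈5.245724, D=e−e_prev≈10.001495; u=1/4·5.830158+3/2·5.245724+1/2·10.001495≈14.326873; next y=-2/5·(-4.830158)+1/2·14.326873≈9.095500
n=9: y≈9.095500, sp=1, e=sp−y≈-8.095500; I≈-2.849775, D=e−e_prev≈-13.925657; u=1/4·(-8.095500)+3/2·(-2.849775)+1/2·(-13.925657)≈-13.261367; next y=-2/5·9.095500+1/2·(-13.261367)≈-10.268883
n=10: y≈-10.268883, sp=1, e=sp−y≈11.268883; I≈8.419108, D=e−e_prev≈19.364383; u=1/4·11.268883+3/2·8.419108+1/2·19.364383≈25.128074; next y=-2/5·(-10.268883)+1/2·25.128074≈16.671590
n=11: y≈16.671590, sp=1, e=sp−y≈-15.671590; I≈-7.252483, D=e−e_prev≈-26.940474; u=1/4·(-15.671590)+3/2·(-7.252483)+1/2·(-26.940474)≈-28.266858; next y=-2/5·16.671590+1/2·(-28.266858)≈-20.802065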